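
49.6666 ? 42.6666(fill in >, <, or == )>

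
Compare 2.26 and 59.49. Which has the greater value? 59.49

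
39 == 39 True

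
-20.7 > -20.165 False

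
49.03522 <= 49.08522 True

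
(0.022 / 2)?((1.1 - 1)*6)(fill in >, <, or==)<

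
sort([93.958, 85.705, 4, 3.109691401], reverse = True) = [93.958, 85.705, 4, 3.109691401]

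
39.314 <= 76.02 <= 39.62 False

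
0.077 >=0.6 False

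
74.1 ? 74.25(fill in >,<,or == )<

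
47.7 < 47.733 True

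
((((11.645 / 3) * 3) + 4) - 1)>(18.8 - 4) False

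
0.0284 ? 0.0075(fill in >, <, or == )>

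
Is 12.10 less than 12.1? No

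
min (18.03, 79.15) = 18.03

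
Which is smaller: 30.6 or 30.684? 30.6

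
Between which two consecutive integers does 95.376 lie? 95 and 96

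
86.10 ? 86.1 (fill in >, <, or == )==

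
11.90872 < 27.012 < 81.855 True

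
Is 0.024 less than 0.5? Yes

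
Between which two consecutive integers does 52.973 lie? 52 and 53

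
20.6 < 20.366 False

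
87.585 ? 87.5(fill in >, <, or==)>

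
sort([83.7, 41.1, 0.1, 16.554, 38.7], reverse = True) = [83.7, 41.1, 38.7, 16.554, 0.1]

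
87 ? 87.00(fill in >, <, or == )==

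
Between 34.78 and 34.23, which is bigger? 34.78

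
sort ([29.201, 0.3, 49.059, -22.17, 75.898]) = [-22.17, 0.3, 29.201, 49.059, 75.898]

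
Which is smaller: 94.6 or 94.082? 94.082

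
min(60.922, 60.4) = 60.4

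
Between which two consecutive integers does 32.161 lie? 32 and 33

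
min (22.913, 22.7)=22.7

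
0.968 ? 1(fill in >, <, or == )<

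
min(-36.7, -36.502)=-36.7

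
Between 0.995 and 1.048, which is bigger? 1.048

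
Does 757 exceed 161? Yes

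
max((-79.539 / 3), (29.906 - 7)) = 22.906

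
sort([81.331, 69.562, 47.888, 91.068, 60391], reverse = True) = [60391, 91.068, 81.331, 69.562, 47.888]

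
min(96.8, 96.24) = 96.24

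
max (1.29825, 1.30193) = 1.30193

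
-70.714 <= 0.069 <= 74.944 True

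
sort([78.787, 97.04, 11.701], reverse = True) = [97.04, 78.787, 11.701]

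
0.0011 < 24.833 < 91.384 True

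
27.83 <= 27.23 False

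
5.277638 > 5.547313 False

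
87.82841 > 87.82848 False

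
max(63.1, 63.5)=63.5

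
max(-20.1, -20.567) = -20.1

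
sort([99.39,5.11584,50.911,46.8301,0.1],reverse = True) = [99.39,50.911,46.8301,5.11584,0.1]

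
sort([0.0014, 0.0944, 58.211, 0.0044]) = [0.0014, 0.0044, 0.0944, 58.211]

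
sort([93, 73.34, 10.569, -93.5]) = [-93.5, 10.569, 73.34, 93]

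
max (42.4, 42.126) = 42.4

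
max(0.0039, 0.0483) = 0.0483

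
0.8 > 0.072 True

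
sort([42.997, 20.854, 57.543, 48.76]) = [20.854, 42.997, 48.76, 57.543]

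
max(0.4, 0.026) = 0.4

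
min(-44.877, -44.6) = -44.877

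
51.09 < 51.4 True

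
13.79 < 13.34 False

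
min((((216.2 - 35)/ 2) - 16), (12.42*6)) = 74.52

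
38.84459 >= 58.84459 False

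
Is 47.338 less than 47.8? Yes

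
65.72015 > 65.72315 False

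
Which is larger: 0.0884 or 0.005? 0.0884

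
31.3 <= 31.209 False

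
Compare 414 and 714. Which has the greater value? 714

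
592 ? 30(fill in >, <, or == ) >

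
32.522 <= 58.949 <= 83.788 True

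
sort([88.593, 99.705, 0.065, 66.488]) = [0.065, 66.488, 88.593, 99.705]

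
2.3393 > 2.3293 True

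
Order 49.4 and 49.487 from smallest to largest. 49.4, 49.487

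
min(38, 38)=38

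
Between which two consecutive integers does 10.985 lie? 10 and 11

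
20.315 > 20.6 False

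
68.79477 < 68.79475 False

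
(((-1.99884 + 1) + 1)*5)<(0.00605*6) True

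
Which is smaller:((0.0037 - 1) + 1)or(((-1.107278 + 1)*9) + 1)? ((0.0037 - 1) + 1)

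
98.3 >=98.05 True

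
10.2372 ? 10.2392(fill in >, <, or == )<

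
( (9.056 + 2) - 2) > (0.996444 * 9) True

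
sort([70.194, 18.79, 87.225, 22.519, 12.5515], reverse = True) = [87.225, 70.194, 22.519, 18.79, 12.5515]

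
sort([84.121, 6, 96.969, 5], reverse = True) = [96.969, 84.121, 6, 5]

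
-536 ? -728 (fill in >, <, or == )>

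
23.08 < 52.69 True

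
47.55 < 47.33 False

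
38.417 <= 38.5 True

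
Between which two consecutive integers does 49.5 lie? 49 and 50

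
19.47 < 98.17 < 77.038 False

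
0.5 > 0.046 True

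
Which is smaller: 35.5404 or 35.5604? 35.5404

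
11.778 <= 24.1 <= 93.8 True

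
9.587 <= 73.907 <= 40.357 False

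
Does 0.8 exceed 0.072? Yes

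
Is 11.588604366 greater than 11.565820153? Yes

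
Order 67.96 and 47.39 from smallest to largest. 47.39, 67.96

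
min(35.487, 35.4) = 35.4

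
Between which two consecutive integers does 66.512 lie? 66 and 67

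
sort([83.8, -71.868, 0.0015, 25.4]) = [-71.868, 0.0015, 25.4, 83.8]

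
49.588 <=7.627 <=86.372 False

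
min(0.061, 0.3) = 0.061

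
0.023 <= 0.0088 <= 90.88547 False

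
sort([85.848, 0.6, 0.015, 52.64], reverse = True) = [85.848, 52.64, 0.6, 0.015]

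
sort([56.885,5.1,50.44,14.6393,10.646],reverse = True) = [56.885,50.44,14.6393,10.646,5.1]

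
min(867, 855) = 855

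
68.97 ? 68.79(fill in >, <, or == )>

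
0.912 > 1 False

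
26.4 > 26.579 False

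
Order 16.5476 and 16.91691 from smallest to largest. 16.5476, 16.91691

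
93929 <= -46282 False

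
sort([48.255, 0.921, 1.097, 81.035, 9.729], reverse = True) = [81.035, 48.255, 9.729, 1.097, 0.921]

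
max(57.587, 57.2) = 57.587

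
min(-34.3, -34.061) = -34.3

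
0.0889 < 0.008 False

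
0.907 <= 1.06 True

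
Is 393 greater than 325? Yes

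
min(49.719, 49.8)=49.719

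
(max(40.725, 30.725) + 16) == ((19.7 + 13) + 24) False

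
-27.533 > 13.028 False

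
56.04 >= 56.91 False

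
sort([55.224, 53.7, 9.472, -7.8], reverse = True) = [55.224, 53.7, 9.472, -7.8]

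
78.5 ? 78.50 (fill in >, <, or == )==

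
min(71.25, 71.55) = 71.25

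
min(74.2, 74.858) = 74.2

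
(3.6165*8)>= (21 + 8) False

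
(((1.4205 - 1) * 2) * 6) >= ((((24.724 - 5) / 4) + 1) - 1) True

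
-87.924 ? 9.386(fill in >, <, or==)<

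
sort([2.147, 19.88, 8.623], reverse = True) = [19.88, 8.623, 2.147]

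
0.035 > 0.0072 True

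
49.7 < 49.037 False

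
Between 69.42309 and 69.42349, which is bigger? 69.42349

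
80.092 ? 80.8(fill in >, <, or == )<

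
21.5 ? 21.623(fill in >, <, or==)<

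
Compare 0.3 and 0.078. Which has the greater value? 0.3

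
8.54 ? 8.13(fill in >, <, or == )>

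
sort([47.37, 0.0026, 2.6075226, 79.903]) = [0.0026, 2.6075226, 47.37, 79.903]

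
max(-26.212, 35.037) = 35.037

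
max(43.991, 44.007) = 44.007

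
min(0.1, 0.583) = 0.1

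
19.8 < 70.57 True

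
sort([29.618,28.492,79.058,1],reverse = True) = [79.058,29.618,28.492,1]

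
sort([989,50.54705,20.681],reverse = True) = [989,50.54705,20.681]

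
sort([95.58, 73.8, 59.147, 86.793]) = [59.147, 73.8, 86.793, 95.58]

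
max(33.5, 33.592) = 33.592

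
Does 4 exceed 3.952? Yes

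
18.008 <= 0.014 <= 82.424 False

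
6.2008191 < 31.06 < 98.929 True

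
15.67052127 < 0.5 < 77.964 False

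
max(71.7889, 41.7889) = 71.7889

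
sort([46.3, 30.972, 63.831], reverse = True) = [63.831, 46.3, 30.972]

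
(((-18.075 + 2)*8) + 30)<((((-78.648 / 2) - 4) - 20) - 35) True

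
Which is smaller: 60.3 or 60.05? 60.05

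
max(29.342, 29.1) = 29.342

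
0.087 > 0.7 False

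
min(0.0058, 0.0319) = 0.0058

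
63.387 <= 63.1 False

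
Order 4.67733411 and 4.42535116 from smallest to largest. 4.42535116, 4.67733411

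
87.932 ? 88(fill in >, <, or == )<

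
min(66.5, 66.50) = 66.5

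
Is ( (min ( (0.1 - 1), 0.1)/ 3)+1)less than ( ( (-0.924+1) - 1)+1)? No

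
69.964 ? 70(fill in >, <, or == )<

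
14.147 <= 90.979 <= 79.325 False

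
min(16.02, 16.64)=16.02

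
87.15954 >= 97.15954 False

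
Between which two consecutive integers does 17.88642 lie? 17 and 18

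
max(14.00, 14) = 14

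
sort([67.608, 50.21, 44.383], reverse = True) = [67.608, 50.21, 44.383]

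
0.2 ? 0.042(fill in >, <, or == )>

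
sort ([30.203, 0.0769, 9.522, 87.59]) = [0.0769, 9.522, 30.203, 87.59]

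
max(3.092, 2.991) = 3.092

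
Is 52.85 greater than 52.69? Yes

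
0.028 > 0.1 False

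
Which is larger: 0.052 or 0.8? 0.8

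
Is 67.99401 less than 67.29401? No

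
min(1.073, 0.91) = 0.91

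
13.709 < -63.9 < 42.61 False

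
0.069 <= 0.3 True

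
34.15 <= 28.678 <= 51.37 False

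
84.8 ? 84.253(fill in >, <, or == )>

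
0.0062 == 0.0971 False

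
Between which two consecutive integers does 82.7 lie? 82 and 83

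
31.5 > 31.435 True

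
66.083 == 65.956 False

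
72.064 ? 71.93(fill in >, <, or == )>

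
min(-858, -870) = -870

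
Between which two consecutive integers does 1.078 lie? 1 and 2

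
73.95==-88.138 False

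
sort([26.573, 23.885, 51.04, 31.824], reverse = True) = [51.04, 31.824, 26.573, 23.885]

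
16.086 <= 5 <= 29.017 False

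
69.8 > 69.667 True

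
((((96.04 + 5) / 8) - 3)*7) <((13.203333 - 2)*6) False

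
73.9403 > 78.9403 False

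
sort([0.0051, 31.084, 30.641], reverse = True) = [31.084, 30.641, 0.0051]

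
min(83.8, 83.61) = 83.61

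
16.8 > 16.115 True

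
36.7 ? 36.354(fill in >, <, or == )>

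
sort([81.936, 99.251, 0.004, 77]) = [0.004, 77, 81.936, 99.251]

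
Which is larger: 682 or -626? 682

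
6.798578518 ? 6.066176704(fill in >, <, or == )>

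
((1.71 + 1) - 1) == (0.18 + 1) False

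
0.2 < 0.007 False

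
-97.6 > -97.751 True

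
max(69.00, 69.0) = 69.0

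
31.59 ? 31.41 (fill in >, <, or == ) >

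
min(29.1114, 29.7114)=29.1114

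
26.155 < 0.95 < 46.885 False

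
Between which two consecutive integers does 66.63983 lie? 66 and 67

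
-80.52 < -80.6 False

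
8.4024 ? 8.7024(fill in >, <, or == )<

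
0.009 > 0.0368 False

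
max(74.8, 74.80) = 74.80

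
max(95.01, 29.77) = 95.01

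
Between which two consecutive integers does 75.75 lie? 75 and 76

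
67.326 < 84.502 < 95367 True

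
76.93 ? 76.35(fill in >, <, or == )>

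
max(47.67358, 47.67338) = 47.67358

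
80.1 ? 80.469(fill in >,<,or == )<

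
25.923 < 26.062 True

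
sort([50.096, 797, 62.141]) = [50.096, 62.141, 797]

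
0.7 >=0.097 True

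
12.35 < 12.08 False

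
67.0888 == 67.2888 False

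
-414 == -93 False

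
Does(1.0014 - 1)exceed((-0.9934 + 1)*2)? No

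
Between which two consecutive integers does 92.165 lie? 92 and 93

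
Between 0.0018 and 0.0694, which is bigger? 0.0694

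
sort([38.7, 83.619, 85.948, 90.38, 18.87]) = [18.87, 38.7, 83.619, 85.948, 90.38]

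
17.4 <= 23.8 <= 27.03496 True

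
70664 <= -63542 False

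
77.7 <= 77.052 False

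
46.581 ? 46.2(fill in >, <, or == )>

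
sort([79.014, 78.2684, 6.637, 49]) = [6.637, 49, 78.2684, 79.014]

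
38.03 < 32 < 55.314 False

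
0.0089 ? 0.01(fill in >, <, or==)<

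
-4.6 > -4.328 False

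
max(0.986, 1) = 1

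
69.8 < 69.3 False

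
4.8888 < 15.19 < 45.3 True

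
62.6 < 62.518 False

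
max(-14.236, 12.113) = 12.113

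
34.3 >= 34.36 False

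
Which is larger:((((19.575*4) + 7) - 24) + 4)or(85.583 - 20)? (85.583 - 20)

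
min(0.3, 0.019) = 0.019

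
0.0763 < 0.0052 False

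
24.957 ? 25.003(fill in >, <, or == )<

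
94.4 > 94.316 True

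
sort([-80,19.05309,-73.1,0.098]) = [-80,-73.1,0.098,19.05309]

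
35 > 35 False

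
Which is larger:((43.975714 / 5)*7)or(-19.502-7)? ((43.975714 / 5)*7)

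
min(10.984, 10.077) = 10.077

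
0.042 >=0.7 False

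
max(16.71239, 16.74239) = 16.74239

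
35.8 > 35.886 False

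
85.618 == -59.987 False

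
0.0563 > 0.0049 True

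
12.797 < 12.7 False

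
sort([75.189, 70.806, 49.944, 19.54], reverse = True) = [75.189, 70.806, 49.944, 19.54]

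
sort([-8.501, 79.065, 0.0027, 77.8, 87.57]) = [-8.501, 0.0027, 77.8, 79.065, 87.57]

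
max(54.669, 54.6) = 54.669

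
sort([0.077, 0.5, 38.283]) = [0.077, 0.5, 38.283]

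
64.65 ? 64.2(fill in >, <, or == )>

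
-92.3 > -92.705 True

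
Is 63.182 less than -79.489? No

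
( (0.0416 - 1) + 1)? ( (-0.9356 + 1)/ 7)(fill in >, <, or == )>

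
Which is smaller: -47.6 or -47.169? -47.6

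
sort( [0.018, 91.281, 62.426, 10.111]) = [0.018, 10.111, 62.426, 91.281]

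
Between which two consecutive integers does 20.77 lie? 20 and 21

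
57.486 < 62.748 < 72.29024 True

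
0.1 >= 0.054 True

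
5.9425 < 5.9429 True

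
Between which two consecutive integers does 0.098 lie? 0 and 1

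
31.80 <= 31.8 True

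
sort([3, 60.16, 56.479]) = [3, 56.479, 60.16]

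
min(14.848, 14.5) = 14.5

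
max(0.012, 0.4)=0.4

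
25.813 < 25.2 False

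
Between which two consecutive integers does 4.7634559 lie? 4 and 5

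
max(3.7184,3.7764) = 3.7764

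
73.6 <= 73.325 False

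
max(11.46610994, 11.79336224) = 11.79336224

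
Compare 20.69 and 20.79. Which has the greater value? 20.79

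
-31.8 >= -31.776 False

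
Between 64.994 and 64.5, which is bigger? 64.994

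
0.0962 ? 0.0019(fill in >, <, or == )>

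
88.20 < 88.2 False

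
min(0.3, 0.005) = 0.005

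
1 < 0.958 False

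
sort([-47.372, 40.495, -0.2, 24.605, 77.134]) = [-47.372, -0.2, 24.605, 40.495, 77.134]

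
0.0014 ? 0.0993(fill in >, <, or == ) <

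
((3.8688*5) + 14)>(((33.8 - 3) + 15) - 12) False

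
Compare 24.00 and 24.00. They are equal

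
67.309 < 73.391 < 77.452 True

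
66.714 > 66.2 True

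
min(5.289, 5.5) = 5.289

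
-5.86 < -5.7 True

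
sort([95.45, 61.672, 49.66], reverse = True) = [95.45, 61.672, 49.66]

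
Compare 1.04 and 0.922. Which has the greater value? 1.04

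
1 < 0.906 False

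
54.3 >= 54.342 False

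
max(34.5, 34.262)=34.5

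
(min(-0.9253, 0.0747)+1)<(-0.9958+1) False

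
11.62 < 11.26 False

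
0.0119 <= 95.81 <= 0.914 False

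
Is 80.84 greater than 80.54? Yes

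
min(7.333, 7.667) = 7.333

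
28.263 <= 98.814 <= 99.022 True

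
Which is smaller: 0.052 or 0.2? 0.052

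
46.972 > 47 False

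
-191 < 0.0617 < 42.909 True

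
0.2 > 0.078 True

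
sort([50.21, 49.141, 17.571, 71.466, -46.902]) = [-46.902, 17.571, 49.141, 50.21, 71.466]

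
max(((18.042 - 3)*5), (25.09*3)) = 75.27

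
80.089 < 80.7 True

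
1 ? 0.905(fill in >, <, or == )>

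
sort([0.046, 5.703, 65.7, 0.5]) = [0.046, 0.5, 5.703, 65.7]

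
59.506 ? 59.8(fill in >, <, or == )<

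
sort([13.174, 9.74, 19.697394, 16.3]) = [9.74, 13.174, 16.3, 19.697394]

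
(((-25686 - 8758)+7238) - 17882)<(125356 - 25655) True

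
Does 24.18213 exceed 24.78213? No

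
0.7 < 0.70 False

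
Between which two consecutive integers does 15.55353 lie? 15 and 16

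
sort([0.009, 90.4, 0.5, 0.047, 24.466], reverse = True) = [90.4, 24.466, 0.5, 0.047, 0.009]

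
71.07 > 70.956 True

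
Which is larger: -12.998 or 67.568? 67.568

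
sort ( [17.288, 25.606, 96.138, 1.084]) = [1.084, 17.288, 25.606, 96.138]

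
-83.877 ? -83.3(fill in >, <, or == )<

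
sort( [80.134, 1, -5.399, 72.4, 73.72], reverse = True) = [80.134, 73.72, 72.4, 1, -5.399]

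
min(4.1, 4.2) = 4.1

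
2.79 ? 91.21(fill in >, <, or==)<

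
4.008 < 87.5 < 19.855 False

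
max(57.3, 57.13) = 57.3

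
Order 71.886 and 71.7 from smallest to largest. 71.7, 71.886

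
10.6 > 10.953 False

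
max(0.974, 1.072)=1.072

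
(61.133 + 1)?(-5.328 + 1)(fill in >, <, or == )>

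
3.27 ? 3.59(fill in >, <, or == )<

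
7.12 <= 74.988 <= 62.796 False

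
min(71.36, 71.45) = 71.36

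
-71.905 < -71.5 True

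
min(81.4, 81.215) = 81.215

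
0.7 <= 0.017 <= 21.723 False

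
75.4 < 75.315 False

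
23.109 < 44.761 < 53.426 True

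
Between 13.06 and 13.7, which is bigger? 13.7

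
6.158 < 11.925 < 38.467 True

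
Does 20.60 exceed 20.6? No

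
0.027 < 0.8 True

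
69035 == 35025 False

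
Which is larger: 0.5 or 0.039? 0.5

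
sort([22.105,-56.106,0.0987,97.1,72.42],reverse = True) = [97.1,72.42,22.105,0.0987,-56.106]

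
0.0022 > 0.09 False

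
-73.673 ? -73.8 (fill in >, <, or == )>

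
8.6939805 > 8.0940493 True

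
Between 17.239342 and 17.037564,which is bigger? 17.239342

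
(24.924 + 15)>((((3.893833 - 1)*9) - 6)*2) False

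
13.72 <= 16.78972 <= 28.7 True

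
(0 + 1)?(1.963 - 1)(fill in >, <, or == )>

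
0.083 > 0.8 False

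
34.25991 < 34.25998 True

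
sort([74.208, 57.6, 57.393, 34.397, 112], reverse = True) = [112, 74.208, 57.6, 57.393, 34.397]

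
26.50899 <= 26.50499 False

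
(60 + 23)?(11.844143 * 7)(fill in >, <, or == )>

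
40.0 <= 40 True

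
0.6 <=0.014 False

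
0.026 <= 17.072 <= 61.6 True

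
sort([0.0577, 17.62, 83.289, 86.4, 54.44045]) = [0.0577, 17.62, 54.44045, 83.289, 86.4]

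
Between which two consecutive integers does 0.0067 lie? 0 and 1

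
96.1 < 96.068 False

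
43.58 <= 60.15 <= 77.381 True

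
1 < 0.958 False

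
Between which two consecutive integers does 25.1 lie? 25 and 26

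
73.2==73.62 False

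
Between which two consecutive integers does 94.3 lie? 94 and 95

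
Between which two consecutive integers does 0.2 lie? 0 and 1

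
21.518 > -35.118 True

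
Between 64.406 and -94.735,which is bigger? 64.406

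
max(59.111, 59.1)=59.111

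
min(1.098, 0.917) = 0.917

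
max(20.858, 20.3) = 20.858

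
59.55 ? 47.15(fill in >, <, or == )>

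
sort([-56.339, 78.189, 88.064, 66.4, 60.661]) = [-56.339, 60.661, 66.4, 78.189, 88.064]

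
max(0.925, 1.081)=1.081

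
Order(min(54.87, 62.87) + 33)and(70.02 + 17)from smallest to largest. (70.02 + 17), (min(54.87, 62.87) + 33)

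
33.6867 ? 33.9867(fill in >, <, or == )<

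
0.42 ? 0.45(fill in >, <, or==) <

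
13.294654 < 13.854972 True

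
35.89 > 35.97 False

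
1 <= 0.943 False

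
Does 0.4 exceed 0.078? Yes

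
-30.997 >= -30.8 False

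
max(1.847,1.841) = 1.847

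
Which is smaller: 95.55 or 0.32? 0.32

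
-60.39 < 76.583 True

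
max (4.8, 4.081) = 4.8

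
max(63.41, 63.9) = 63.9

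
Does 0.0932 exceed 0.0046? Yes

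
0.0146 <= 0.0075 False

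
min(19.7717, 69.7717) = 19.7717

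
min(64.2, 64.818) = 64.2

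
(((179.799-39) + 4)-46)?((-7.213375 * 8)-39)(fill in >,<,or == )>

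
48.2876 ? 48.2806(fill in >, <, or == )>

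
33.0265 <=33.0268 True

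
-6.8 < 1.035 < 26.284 True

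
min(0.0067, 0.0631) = 0.0067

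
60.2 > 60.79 False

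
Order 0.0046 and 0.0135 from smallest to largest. 0.0046, 0.0135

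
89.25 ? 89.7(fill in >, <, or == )<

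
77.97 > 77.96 True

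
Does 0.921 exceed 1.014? No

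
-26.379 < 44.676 True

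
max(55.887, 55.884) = 55.887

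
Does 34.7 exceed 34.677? Yes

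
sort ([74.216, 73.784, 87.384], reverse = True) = [87.384, 74.216, 73.784]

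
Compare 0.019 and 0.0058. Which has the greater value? 0.019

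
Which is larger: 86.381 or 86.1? 86.381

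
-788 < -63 True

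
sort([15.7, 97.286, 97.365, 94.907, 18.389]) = [15.7, 18.389, 94.907, 97.286, 97.365]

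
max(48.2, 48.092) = 48.2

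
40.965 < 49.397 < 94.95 True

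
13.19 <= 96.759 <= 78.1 False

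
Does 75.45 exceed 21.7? Yes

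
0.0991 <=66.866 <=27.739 False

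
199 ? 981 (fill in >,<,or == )<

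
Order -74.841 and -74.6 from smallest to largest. -74.841, -74.6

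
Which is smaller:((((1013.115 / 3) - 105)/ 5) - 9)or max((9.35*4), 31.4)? max((9.35*4), 31.4)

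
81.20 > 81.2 False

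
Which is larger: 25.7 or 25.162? 25.7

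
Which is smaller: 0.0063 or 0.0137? 0.0063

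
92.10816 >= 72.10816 True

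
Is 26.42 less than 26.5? Yes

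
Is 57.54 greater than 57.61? No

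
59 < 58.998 False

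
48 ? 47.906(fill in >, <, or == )>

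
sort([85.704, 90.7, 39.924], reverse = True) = [90.7, 85.704, 39.924]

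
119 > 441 False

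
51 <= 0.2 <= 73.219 False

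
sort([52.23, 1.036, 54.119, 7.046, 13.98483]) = [1.036, 7.046, 13.98483, 52.23, 54.119]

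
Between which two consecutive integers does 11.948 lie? 11 and 12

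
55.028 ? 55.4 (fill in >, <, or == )<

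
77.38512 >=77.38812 False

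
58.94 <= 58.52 False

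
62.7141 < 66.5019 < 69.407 True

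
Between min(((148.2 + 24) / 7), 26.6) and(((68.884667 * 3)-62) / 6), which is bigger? min(((148.2 + 24) / 7), 26.6)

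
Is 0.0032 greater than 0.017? No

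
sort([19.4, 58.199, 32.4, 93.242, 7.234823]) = [7.234823, 19.4, 32.4, 58.199, 93.242]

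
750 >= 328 True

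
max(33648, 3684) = 33648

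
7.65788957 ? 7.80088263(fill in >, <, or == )<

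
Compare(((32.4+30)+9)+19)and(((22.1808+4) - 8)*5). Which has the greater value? (((22.1808+4) - 8)*5)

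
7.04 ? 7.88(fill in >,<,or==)<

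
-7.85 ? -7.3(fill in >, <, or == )<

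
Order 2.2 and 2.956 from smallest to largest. 2.2, 2.956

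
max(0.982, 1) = 1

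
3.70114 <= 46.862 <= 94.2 True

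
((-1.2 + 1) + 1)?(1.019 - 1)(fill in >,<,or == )>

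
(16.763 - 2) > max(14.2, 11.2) True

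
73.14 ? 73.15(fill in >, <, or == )<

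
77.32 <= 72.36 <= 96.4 False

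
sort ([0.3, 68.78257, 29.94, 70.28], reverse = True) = [70.28, 68.78257, 29.94, 0.3]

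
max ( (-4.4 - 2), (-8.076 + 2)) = -6.076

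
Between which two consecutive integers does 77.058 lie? 77 and 78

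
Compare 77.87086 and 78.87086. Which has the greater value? 78.87086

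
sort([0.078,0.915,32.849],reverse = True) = [32.849,0.915,0.078]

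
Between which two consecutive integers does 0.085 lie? 0 and 1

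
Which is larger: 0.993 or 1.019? 1.019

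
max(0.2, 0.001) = 0.2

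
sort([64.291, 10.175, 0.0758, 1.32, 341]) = [0.0758, 1.32, 10.175, 64.291, 341]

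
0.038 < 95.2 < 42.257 False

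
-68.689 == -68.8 False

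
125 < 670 True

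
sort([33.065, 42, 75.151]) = [33.065, 42, 75.151]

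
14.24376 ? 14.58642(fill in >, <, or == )<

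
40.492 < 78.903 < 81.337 True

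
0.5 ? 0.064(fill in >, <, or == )>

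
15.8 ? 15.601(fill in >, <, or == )>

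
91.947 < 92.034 True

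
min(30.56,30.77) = 30.56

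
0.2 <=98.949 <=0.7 False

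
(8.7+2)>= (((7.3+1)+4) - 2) True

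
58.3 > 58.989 False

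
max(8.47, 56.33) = 56.33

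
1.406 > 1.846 False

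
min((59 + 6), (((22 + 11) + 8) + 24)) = 65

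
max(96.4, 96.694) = 96.694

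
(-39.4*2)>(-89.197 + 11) False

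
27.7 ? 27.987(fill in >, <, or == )<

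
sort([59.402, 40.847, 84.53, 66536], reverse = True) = [66536, 84.53, 59.402, 40.847]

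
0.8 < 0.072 False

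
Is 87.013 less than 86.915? No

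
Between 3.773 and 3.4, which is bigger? 3.773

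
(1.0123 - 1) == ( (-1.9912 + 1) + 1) False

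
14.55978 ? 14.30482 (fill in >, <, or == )>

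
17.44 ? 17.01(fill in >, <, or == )>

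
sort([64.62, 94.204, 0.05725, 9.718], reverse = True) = [94.204, 64.62, 9.718, 0.05725]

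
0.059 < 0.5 True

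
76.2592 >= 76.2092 True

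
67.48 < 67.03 False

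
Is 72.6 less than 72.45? No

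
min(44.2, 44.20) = 44.2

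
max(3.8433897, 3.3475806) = 3.8433897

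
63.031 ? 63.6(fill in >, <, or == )<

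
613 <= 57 False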